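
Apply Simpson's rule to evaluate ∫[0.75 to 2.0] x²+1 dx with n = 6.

f(x) = x²+1
a = 0.75, b = 2.0, n = 6
h = (b - a)/n = 0.208333

Simpson's rule: (h/3)[f(x₀) + 4f(x₁) + 2f(x₂) + ... + f(xₙ)]

x_0 = 0.7500, f(x_0) = 1.562500, coefficient = 1
x_1 = 0.9583, f(x_1) = 1.918403, coefficient = 4
x_2 = 1.1667, f(x_2) = 2.361111, coefficient = 2
x_3 = 1.3750, f(x_3) = 2.890625, coefficient = 4
x_4 = 1.5833, f(x_4) = 3.506944, coefficient = 2
x_5 = 1.7917, f(x_5) = 4.210069, coefficient = 4
x_6 = 2.0000, f(x_6) = 5.000000, coefficient = 1

I ≈ (0.208333/3) × 54.375000 = 3.776042
Exact value: 3.776042
Error: 0.000000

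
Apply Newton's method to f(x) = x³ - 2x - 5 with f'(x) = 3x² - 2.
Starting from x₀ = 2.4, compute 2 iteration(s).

f(x) = x³ - 2x - 5
f'(x) = 3x² - 2
x₀ = 2.4

Newton-Raphson formula: x_{n+1} = x_n - f(x_n)/f'(x_n)

Iteration 1:
  f(2.400000) = 4.024000
  f'(2.400000) = 15.280000
  x_1 = 2.400000 - 4.024000/15.280000 = 2.136649
Iteration 2:
  f(2.136649) = 0.481082
  f'(2.136649) = 11.695810
  x_2 = 2.136649 - 0.481082/11.695810 = 2.095516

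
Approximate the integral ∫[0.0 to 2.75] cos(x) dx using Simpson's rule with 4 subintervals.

f(x) = cos(x)
a = 0.0, b = 2.75, n = 4
h = (b - a)/n = 0.687500

Simpson's rule: (h/3)[f(x₀) + 4f(x₁) + 2f(x₂) + ... + f(xₙ)]

x_0 = 0.0000, f(x_0) = 1.000000, coefficient = 1
x_1 = 0.6875, f(x_1) = 0.772835, coefficient = 4
x_2 = 1.3750, f(x_2) = 0.194548, coefficient = 2
x_3 = 2.0625, f(x_3) = -0.472128, coefficient = 4
x_4 = 2.7500, f(x_4) = -0.924302, coefficient = 1

I ≈ (0.687500/3) × 1.667619 = 0.382163
Exact value: 0.381661
Error: 0.000502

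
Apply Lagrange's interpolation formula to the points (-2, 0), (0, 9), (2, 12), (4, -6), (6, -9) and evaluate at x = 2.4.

Lagrange interpolation formula:
P(x) = Σ yᵢ × Lᵢ(x)
where Lᵢ(x) = Π_{j≠i} (x - xⱼ)/(xᵢ - xⱼ)

L_0(2.4) = (2.4 - 0)/(-2 - 0) × (2.4 - 2)/(-2 - 2) × (2.4 - 4)/(-2 - 4) × (2.4 - 6)/(-2 - 6) = 0.014400
L_1(2.4) = (2.4 - (-2))/(0 - (-2)) × (2.4 - 2)/(0 - 2) × (2.4 - 4)/(0 - 4) × (2.4 - 6)/(0 - 6) = -0.105600
L_2(2.4) = (2.4 - (-2))/(2 - (-2)) × (2.4 - 0)/(2 - 0) × (2.4 - 4)/(2 - 4) × (2.4 - 6)/(2 - 6) = 0.950400
L_3(2.4) = (2.4 - (-2))/(4 - (-2)) × (2.4 - 0)/(4 - 0) × (2.4 - 2)/(4 - 2) × (2.4 - 6)/(4 - 6) = 0.158400
L_4(2.4) = (2.4 - (-2))/(6 - (-2)) × (2.4 - 0)/(6 - 0) × (2.4 - 2)/(6 - 2) × (2.4 - 4)/(6 - 4) = -0.017600

P(2.4) = 0×L_0(2.4) + 9×L_1(2.4) + 12×L_2(2.4) + (-6)×L_3(2.4) + (-9)×L_4(2.4)
P(2.4) = 9.662400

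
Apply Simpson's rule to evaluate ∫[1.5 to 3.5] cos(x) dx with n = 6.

f(x) = cos(x)
a = 1.5, b = 3.5, n = 6
h = (b - a)/n = 0.333333

Simpson's rule: (h/3)[f(x₀) + 4f(x₁) + 2f(x₂) + ... + f(xₙ)]

x_0 = 1.5000, f(x_0) = 0.070737, coefficient = 1
x_1 = 1.8333, f(x_1) = -0.259531, coefficient = 4
x_2 = 2.1667, f(x_2) = -0.561229, coefficient = 2
x_3 = 2.5000, f(x_3) = -0.801144, coefficient = 4
x_4 = 2.8333, f(x_4) = -0.952863, coefficient = 2
x_5 = 3.1667, f(x_5) = -0.999686, coefficient = 4
x_6 = 3.5000, f(x_6) = -0.936457, coefficient = 1

I ≈ (0.333333/3) × -12.135347 = -1.348372
Exact value: -1.348278
Error: 0.000094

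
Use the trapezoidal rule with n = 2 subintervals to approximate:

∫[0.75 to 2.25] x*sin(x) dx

f(x) = x*sin(x)
a = 0.75, b = 2.25, n = 2
h = (b - a)/n = 0.750000

Trapezoidal rule: (h/2)[f(x₀) + 2f(x₁) + 2f(x₂) + ... + f(xₙ)]

x_0 = 0.7500, f(x_0) = 0.511229, coefficient = 1
x_1 = 1.5000, f(x_1) = 1.496242, coefficient = 2
x_2 = 2.2500, f(x_2) = 1.750665, coefficient = 1

I ≈ (0.750000/2) × 5.254379 = 1.970392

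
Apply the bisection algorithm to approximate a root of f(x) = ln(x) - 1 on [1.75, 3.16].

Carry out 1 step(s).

f(x) = ln(x) - 1
Initial interval: [1.75, 3.16]

Iteration 1:
  c_1 = (1.750000 + 3.160000)/2 = 2.455000
  f(c_1) = f(2.455000) = -0.101873
  f(a) × f(c) ≥ 0, new interval: [2.455000, 3.160000]

After 1 iteration(s), the approximation is c_1 = 2.455000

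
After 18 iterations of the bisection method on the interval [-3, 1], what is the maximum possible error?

Bisection error bound: |error| ≤ (b-a)/2^n
|error| ≤ (1 - (-3))/2^18 = 4/2^18
|error| ≤ 0.0000152588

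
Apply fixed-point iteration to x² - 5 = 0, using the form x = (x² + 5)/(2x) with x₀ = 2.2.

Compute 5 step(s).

Equation: x² - 5 = 0
Fixed-point form: x = (x² + 5)/(2x)
x₀ = 2.2

x_1 = g(2.200000) = 2.236364
x_2 = g(2.236364) = 2.236068
x_3 = g(2.236068) = 2.236068
x_4 = g(2.236068) = 2.236068
x_5 = g(2.236068) = 2.236068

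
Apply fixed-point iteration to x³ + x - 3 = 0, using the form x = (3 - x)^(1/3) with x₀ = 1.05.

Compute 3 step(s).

Equation: x³ + x - 3 = 0
Fixed-point form: x = (3 - x)^(1/3)
x₀ = 1.05

x_1 = g(1.050000) = 1.249333
x_2 = g(1.249333) = 1.205224
x_3 = g(1.205224) = 1.215262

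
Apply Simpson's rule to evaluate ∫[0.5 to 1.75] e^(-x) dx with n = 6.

f(x) = e^(-x)
a = 0.5, b = 1.75, n = 6
h = (b - a)/n = 0.208333

Simpson's rule: (h/3)[f(x₀) + 4f(x₁) + 2f(x₂) + ... + f(xₙ)]

x_0 = 0.5000, f(x_0) = 0.606531, coefficient = 1
x_1 = 0.7083, f(x_1) = 0.492464, coefficient = 4
x_2 = 0.9167, f(x_2) = 0.399850, coefficient = 2
x_3 = 1.1250, f(x_3) = 0.324652, coefficient = 4
x_4 = 1.3333, f(x_4) = 0.263597, coefficient = 2
x_5 = 1.5417, f(x_5) = 0.214024, coefficient = 4
x_6 = 1.7500, f(x_6) = 0.173774, coefficient = 1

I ≈ (0.208333/3) × 6.231762 = 0.432761
Exact value: 0.432757
Error: 0.000005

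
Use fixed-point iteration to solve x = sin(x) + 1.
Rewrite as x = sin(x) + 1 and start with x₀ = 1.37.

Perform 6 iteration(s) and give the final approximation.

Equation: x = sin(x) + 1
Fixed-point form: x = sin(x) + 1
x₀ = 1.37

x_1 = g(1.370000) = 1.979908
x_2 = g(1.979908) = 1.917475
x_3 = g(1.917475) = 1.940507
x_4 = g(1.940507) = 1.932432
x_5 = g(1.932432) = 1.935319
x_6 = g(1.935319) = 1.934294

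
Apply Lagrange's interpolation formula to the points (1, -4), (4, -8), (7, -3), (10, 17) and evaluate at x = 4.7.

Lagrange interpolation formula:
P(x) = Σ yᵢ × Lᵢ(x)
where Lᵢ(x) = Π_{j≠i} (x - xⱼ)/(xᵢ - xⱼ)

L_0(4.7) = (4.7 - 4)/(1 - 4) × (4.7 - 7)/(1 - 7) × (4.7 - 10)/(1 - 10) = -0.052673
L_1(4.7) = (4.7 - 1)/(4 - 1) × (4.7 - 7)/(4 - 7) × (4.7 - 10)/(4 - 10) = 0.835241
L_2(4.7) = (4.7 - 1)/(7 - 1) × (4.7 - 4)/(7 - 4) × (4.7 - 10)/(7 - 10) = 0.254204
L_3(4.7) = (4.7 - 1)/(10 - 1) × (4.7 - 4)/(10 - 4) × (4.7 - 7)/(10 - 7) = -0.036772

P(4.7) = (-4)×L_0(4.7) + (-8)×L_1(4.7) + (-3)×L_2(4.7) + 17×L_3(4.7)
P(4.7) = -7.858963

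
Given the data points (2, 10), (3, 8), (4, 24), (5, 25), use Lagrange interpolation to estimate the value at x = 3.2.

Lagrange interpolation formula:
P(x) = Σ yᵢ × Lᵢ(x)
where Lᵢ(x) = Π_{j≠i} (x - xⱼ)/(xᵢ - xⱼ)

L_0(3.2) = (3.2 - 3)/(2 - 3) × (3.2 - 4)/(2 - 4) × (3.2 - 5)/(2 - 5) = -0.048000
L_1(3.2) = (3.2 - 2)/(3 - 2) × (3.2 - 4)/(3 - 4) × (3.2 - 5)/(3 - 5) = 0.864000
L_2(3.2) = (3.2 - 2)/(4 - 2) × (3.2 - 3)/(4 - 3) × (3.2 - 5)/(4 - 5) = 0.216000
L_3(3.2) = (3.2 - 2)/(5 - 2) × (3.2 - 3)/(5 - 3) × (3.2 - 4)/(5 - 4) = -0.032000

P(3.2) = 10×L_0(3.2) + 8×L_1(3.2) + 24×L_2(3.2) + 25×L_3(3.2)
P(3.2) = 10.816000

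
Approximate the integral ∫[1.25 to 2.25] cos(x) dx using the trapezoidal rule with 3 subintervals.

f(x) = cos(x)
a = 1.25, b = 2.25, n = 3
h = (b - a)/n = 0.333333

Trapezoidal rule: (h/2)[f(x₀) + 2f(x₁) + 2f(x₂) + ... + f(xₙ)]

x_0 = 1.2500, f(x_0) = 0.315322, coefficient = 1
x_1 = 1.5833, f(x_1) = -0.012537, coefficient = 2
x_2 = 1.9167, f(x_2) = -0.339016, coefficient = 2
x_3 = 2.2500, f(x_3) = -0.628174, coefficient = 1

I ≈ (0.333333/2) × -1.015956 = -0.169326
Exact value: -0.170911
Error: 0.001585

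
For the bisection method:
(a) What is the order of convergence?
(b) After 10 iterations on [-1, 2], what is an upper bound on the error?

(a) Bisection has linear (order 1) convergence; the error is halved each step.

(b) Error bound = (b-a)/2^n = (2 - (-1))/2^{10}
    = 3/2^{10}

(a) 1 (linear); (b) error ≤ 2.93e-03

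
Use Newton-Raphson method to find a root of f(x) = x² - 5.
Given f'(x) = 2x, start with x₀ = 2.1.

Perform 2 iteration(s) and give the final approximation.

f(x) = x² - 5
f'(x) = 2x
x₀ = 2.1

Newton-Raphson formula: x_{n+1} = x_n - f(x_n)/f'(x_n)

Iteration 1:
  f(2.100000) = -0.590000
  f'(2.100000) = 4.200000
  x_1 = 2.100000 - (-0.590000)/4.200000 = 2.240476
Iteration 2:
  f(2.240476) = 0.019734
  f'(2.240476) = 4.480952
  x_2 = 2.240476 - 0.019734/4.480952 = 2.236072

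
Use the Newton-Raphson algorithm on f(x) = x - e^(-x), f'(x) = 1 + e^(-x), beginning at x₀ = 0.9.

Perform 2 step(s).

f(x) = x - e^(-x)
f'(x) = 1 + e^(-x)
x₀ = 0.9

Newton-Raphson formula: x_{n+1} = x_n - f(x_n)/f'(x_n)

Iteration 1:
  f(0.900000) = 0.493430
  f'(0.900000) = 1.406570
  x_1 = 0.900000 - 0.493430/1.406570 = 0.549196
Iteration 2:
  f(0.549196) = -0.028218
  f'(0.549196) = 1.577414
  x_2 = 0.549196 - (-0.028218)/1.577414 = 0.567085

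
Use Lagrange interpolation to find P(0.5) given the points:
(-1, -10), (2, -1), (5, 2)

Lagrange interpolation formula:
P(x) = Σ yᵢ × Lᵢ(x)
where Lᵢ(x) = Π_{j≠i} (x - xⱼ)/(xᵢ - xⱼ)

L_0(0.5) = (0.5 - 2)/(-1 - 2) × (0.5 - 5)/(-1 - 5) = 0.375000
L_1(0.5) = (0.5 - (-1))/(2 - (-1)) × (0.5 - 5)/(2 - 5) = 0.750000
L_2(0.5) = (0.5 - (-1))/(5 - (-1)) × (0.5 - 2)/(5 - 2) = -0.125000

P(0.5) = (-10)×L_0(0.5) + (-1)×L_1(0.5) + 2×L_2(0.5)
P(0.5) = -4.750000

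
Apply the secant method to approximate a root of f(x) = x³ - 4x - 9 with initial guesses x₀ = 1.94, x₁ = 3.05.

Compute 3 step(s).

f(x) = x³ - 4x - 9
x₀ = 1.94, x₁ = 3.05

Secant formula: x_{n+1} = x_n - f(x_n)(x_n - x_{n-1})/(f(x_n) - f(x_{n-1}))

Iteration 1:
  f(1.940000) = -9.458616
  f(3.050000) = 7.172625
  x_2 = 3.050000 - 7.172625×(3.050000 - 1.940000)/(7.172625 - (-9.458616))
       = 2.571286
Iteration 2:
  f(3.050000) = 7.172625
  f(2.571286) = -2.285062
  x_3 = 2.571286 - (-2.285062)×(2.571286 - 3.050000)/(-2.285062 - 7.172625)
       = 2.686947
Iteration 3:
  f(2.571286) = -2.285062
  f(2.686947) = -0.348873
  x_4 = 2.686947 - (-0.348873)×(2.686947 - 2.571286)/(-0.348873 - (-2.285062))
       = 2.707788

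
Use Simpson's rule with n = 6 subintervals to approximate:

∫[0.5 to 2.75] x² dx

f(x) = x²
a = 0.5, b = 2.75, n = 6
h = (b - a)/n = 0.375000

Simpson's rule: (h/3)[f(x₀) + 4f(x₁) + 2f(x₂) + ... + f(xₙ)]

x_0 = 0.5000, f(x_0) = 0.250000, coefficient = 1
x_1 = 0.8750, f(x_1) = 0.765625, coefficient = 4
x_2 = 1.2500, f(x_2) = 1.562500, coefficient = 2
x_3 = 1.6250, f(x_3) = 2.640625, coefficient = 4
x_4 = 2.0000, f(x_4) = 4.000000, coefficient = 2
x_5 = 2.3750, f(x_5) = 5.640625, coefficient = 4
x_6 = 2.7500, f(x_6) = 7.562500, coefficient = 1

I ≈ (0.375000/3) × 55.125000 = 6.890625
Exact value: 6.890625
Error: 0.000000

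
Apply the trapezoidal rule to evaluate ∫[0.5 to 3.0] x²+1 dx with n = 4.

f(x) = x²+1
a = 0.5, b = 3.0, n = 4
h = (b - a)/n = 0.625000

Trapezoidal rule: (h/2)[f(x₀) + 2f(x₁) + 2f(x₂) + ... + f(xₙ)]

x_0 = 0.5000, f(x_0) = 1.250000, coefficient = 1
x_1 = 1.1250, f(x_1) = 2.265625, coefficient = 2
x_2 = 1.7500, f(x_2) = 4.062500, coefficient = 2
x_3 = 2.3750, f(x_3) = 6.640625, coefficient = 2
x_4 = 3.0000, f(x_4) = 10.000000, coefficient = 1

I ≈ (0.625000/2) × 37.187500 = 11.621094
Exact value: 11.458333
Error: 0.162760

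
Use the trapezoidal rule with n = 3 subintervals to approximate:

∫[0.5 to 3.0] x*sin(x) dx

f(x) = x*sin(x)
a = 0.5, b = 3.0, n = 3
h = (b - a)/n = 0.833333

Trapezoidal rule: (h/2)[f(x₀) + 2f(x₁) + 2f(x₂) + ... + f(xₙ)]

x_0 = 0.5000, f(x_0) = 0.239713, coefficient = 1
x_1 = 1.3333, f(x_1) = 1.295917, coefficient = 2
x_2 = 2.1667, f(x_2) = 1.793264, coefficient = 2
x_3 = 3.0000, f(x_3) = 0.423360, coefficient = 1

I ≈ (0.833333/2) × 6.841435 = 2.850598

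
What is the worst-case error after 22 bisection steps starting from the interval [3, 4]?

Bisection error bound: |error| ≤ (b-a)/2^n
|error| ≤ (4 - 3)/2^22 = 1/2^22
|error| ≤ 0.0000002384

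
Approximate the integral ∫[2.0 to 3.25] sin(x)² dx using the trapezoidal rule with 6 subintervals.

f(x) = sin(x)²
a = 2.0, b = 3.25, n = 6
h = (b - a)/n = 0.208333

Trapezoidal rule: (h/2)[f(x₀) + 2f(x₁) + 2f(x₂) + ... + f(xₙ)]

x_0 = 2.0000, f(x_0) = 0.826822, coefficient = 1
x_1 = 2.2083, f(x_1) = 0.645715, coefficient = 2
x_2 = 2.4167, f(x_2) = 0.439675, coefficient = 2
x_3 = 2.6250, f(x_3) = 0.243957, coefficient = 2
x_4 = 2.8333, f(x_4) = 0.092052, coefficient = 2
x_5 = 3.0417, f(x_5) = 0.009952, coefficient = 2
x_6 = 3.2500, f(x_6) = 0.011706, coefficient = 1

I ≈ (0.208333/2) × 3.701231 = 0.385545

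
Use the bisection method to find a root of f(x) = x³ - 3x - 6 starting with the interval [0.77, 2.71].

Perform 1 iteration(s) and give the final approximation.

f(x) = x³ - 3x - 6
Initial interval: [0.77, 2.71]

Iteration 1:
  c_1 = (0.770000 + 2.710000)/2 = 1.740000
  f(c_1) = f(1.740000) = -5.951976
  f(a) × f(c) ≥ 0, new interval: [1.740000, 2.710000]

After 1 iteration(s), the approximation is c_1 = 1.740000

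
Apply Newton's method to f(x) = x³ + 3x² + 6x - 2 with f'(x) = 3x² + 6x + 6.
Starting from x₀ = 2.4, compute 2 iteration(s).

f(x) = x³ + 3x² + 6x - 2
f'(x) = 3x² + 6x + 6
x₀ = 2.4

Newton-Raphson formula: x_{n+1} = x_n - f(x_n)/f'(x_n)

Iteration 1:
  f(2.400000) = 43.504000
  f'(2.400000) = 37.680000
  x_1 = 2.400000 - 43.504000/37.680000 = 1.245435
Iteration 2:
  f(1.245435) = 12.057744
  f'(1.245435) = 18.125938
  x_2 = 1.245435 - 12.057744/18.125938 = 0.580215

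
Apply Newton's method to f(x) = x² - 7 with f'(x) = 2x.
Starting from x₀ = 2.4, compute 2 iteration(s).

f(x) = x² - 7
f'(x) = 2x
x₀ = 2.4

Newton-Raphson formula: x_{n+1} = x_n - f(x_n)/f'(x_n)

Iteration 1:
  f(2.400000) = -1.240000
  f'(2.400000) = 4.800000
  x_1 = 2.400000 - (-1.240000)/4.800000 = 2.658333
Iteration 2:
  f(2.658333) = 0.066736
  f'(2.658333) = 5.316667
  x_2 = 2.658333 - 0.066736/5.316667 = 2.645781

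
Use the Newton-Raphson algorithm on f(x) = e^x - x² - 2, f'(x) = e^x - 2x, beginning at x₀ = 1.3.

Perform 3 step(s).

f(x) = e^x - x² - 2
f'(x) = e^x - 2x
x₀ = 1.3

Newton-Raphson formula: x_{n+1} = x_n - f(x_n)/f'(x_n)

Iteration 1:
  f(1.300000) = -0.020703
  f'(1.300000) = 1.069297
  x_1 = 1.300000 - (-0.020703)/1.069297 = 1.319362
Iteration 2:
  f(1.319362) = 0.000317
  f'(1.319362) = 1.102309
  x_2 = 1.319362 - 0.000317/1.102309 = 1.319074
Iteration 3:
  f(1.319074) = 0.000000
  f'(1.319074) = 1.101808
  x_3 = 1.319074 - 0.000000/1.101808 = 1.319074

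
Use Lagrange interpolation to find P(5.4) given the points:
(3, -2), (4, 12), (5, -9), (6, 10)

Lagrange interpolation formula:
P(x) = Σ yᵢ × Lᵢ(x)
where Lᵢ(x) = Π_{j≠i} (x - xⱼ)/(xᵢ - xⱼ)

L_0(5.4) = (5.4 - 4)/(3 - 4) × (5.4 - 5)/(3 - 5) × (5.4 - 6)/(3 - 6) = 0.056000
L_1(5.4) = (5.4 - 3)/(4 - 3) × (5.4 - 5)/(4 - 5) × (5.4 - 6)/(4 - 6) = -0.288000
L_2(5.4) = (5.4 - 3)/(5 - 3) × (5.4 - 4)/(5 - 4) × (5.4 - 6)/(5 - 6) = 1.008000
L_3(5.4) = (5.4 - 3)/(6 - 3) × (5.4 - 4)/(6 - 4) × (5.4 - 5)/(6 - 5) = 0.224000

P(5.4) = (-2)×L_0(5.4) + 12×L_1(5.4) + (-9)×L_2(5.4) + 10×L_3(5.4)
P(5.4) = -10.400000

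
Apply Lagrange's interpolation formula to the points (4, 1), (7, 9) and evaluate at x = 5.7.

Lagrange interpolation formula:
P(x) = Σ yᵢ × Lᵢ(x)
where Lᵢ(x) = Π_{j≠i} (x - xⱼ)/(xᵢ - xⱼ)

L_0(5.7) = (5.7 - 7)/(4 - 7) = 0.433333
L_1(5.7) = (5.7 - 4)/(7 - 4) = 0.566667

P(5.7) = 1×L_0(5.7) + 9×L_1(5.7)
P(5.7) = 5.533333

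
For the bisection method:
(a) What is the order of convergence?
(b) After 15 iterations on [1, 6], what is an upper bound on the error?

(a) Bisection has linear (order 1) convergence; the error is halved each step.

(b) Error bound = (b-a)/2^n = (6 - 1)/2^{15}
    = 5/2^{15}

(a) 1 (linear); (b) error ≤ 1.53e-04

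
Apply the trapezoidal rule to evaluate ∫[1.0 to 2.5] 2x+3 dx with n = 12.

f(x) = 2x+3
a = 1.0, b = 2.5, n = 12
h = (b - a)/n = 0.125000

Trapezoidal rule: (h/2)[f(x₀) + 2f(x₁) + 2f(x₂) + ... + f(xₙ)]

x_0 = 1.0000, f(x_0) = 5.000000, coefficient = 1
x_1 = 1.1250, f(x_1) = 5.250000, coefficient = 2
x_2 = 1.2500, f(x_2) = 5.500000, coefficient = 2
x_3 = 1.3750, f(x_3) = 5.750000, coefficient = 2
x_4 = 1.5000, f(x_4) = 6.000000, coefficient = 2
x_5 = 1.6250, f(x_5) = 6.250000, coefficient = 2
x_6 = 1.7500, f(x_6) = 6.500000, coefficient = 2
x_7 = 1.8750, f(x_7) = 6.750000, coefficient = 2
x_8 = 2.0000, f(x_8) = 7.000000, coefficient = 2
x_9 = 2.1250, f(x_9) = 7.250000, coefficient = 2
x_10 = 2.2500, f(x_10) = 7.500000, coefficient = 2
x_11 = 2.3750, f(x_11) = 7.750000, coefficient = 2
x_12 = 2.5000, f(x_12) = 8.000000, coefficient = 1

I ≈ (0.125000/2) × 156.000000 = 9.750000
Exact value: 9.750000
Error: 0.000000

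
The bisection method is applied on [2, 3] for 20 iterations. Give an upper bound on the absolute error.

Bisection error bound: |error| ≤ (b-a)/2^n
|error| ≤ (3 - 2)/2^20 = 1/2^20
|error| ≤ 0.0000009537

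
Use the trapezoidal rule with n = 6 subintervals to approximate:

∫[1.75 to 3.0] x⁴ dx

f(x) = x⁴
a = 1.75, b = 3.0, n = 6
h = (b - a)/n = 0.208333

Trapezoidal rule: (h/2)[f(x₀) + 2f(x₁) + 2f(x₂) + ... + f(xₙ)]

x_0 = 1.7500, f(x_0) = 9.378906, coefficient = 1
x_1 = 1.9583, f(x_1) = 14.707758, coefficient = 2
x_2 = 2.1667, f(x_2) = 22.037809, coefficient = 2
x_3 = 2.3750, f(x_3) = 31.816650, coefficient = 2
x_4 = 2.5833, f(x_4) = 44.537085, coefficient = 2
x_5 = 2.7917, f(x_5) = 60.737127, coefficient = 2
x_6 = 3.0000, f(x_6) = 81.000000, coefficient = 1

I ≈ (0.208333/2) × 438.051764 = 45.630392
Exact value: 45.317383
Error: 0.313009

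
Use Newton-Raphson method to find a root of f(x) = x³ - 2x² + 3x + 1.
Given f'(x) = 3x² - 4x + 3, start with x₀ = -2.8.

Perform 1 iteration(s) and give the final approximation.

f(x) = x³ - 2x² + 3x + 1
f'(x) = 3x² - 4x + 3
x₀ = -2.8

Newton-Raphson formula: x_{n+1} = x_n - f(x_n)/f'(x_n)

Iteration 1:
  f(-2.800000) = -45.032000
  f'(-2.800000) = 37.720000
  x_1 = -2.800000 - (-45.032000)/37.720000 = -1.606151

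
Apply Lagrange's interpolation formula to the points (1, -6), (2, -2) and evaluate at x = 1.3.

Lagrange interpolation formula:
P(x) = Σ yᵢ × Lᵢ(x)
where Lᵢ(x) = Π_{j≠i} (x - xⱼ)/(xᵢ - xⱼ)

L_0(1.3) = (1.3 - 2)/(1 - 2) = 0.700000
L_1(1.3) = (1.3 - 1)/(2 - 1) = 0.300000

P(1.3) = (-6)×L_0(1.3) + (-2)×L_1(1.3)
P(1.3) = -4.800000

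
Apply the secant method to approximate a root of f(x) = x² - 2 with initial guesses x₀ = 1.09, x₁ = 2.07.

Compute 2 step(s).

f(x) = x² - 2
x₀ = 1.09, x₁ = 2.07

Secant formula: x_{n+1} = x_n - f(x_n)(x_n - x_{n-1})/(f(x_n) - f(x_{n-1}))

Iteration 1:
  f(1.090000) = -0.811900
  f(2.070000) = 2.284900
  x_2 = 2.070000 - 2.284900×(2.070000 - 1.090000)/(2.284900 - (-0.811900))
       = 1.346930
Iteration 2:
  f(2.070000) = 2.284900
  f(1.346930) = -0.185779
  x_3 = 1.346930 - (-0.185779)×(1.346930 - 2.070000)/(-0.185779 - 2.284900)
       = 1.401300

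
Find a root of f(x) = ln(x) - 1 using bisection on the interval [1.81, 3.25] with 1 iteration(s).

f(x) = ln(x) - 1
Initial interval: [1.81, 3.25]

Iteration 1:
  c_1 = (1.810000 + 3.250000)/2 = 2.530000
  f(c_1) = f(2.530000) = -0.071781
  f(a) × f(c) ≥ 0, new interval: [2.530000, 3.250000]

After 1 iteration(s), the approximation is c_1 = 2.530000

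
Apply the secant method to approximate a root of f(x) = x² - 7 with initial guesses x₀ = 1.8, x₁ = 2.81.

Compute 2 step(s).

f(x) = x² - 7
x₀ = 1.8, x₁ = 2.81

Secant formula: x_{n+1} = x_n - f(x_n)(x_n - x_{n-1})/(f(x_n) - f(x_{n-1}))

Iteration 1:
  f(1.800000) = -3.760000
  f(2.810000) = 0.896100
  x_2 = 2.810000 - 0.896100×(2.810000 - 1.800000)/(0.896100 - (-3.760000))
       = 2.615618
Iteration 2:
  f(2.810000) = 0.896100
  f(2.615618) = -0.158541
  x_3 = 2.615618 - (-0.158541)×(2.615618 - 2.810000)/(-0.158541 - 0.896100)
       = 2.644839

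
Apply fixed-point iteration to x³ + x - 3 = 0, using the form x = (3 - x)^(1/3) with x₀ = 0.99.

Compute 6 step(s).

Equation: x³ + x - 3 = 0
Fixed-point form: x = (3 - x)^(1/3)
x₀ = 0.99

x_1 = g(0.990000) = 1.262017
x_2 = g(1.262017) = 1.202306
x_3 = g(1.202306) = 1.215921
x_4 = g(1.215921) = 1.212843
x_5 = g(1.212843) = 1.213540
x_6 = g(1.213540) = 1.213383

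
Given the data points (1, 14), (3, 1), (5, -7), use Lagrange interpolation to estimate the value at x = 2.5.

Lagrange interpolation formula:
P(x) = Σ yᵢ × Lᵢ(x)
where Lᵢ(x) = Π_{j≠i} (x - xⱼ)/(xᵢ - xⱼ)

L_0(2.5) = (2.5 - 3)/(1 - 3) × (2.5 - 5)/(1 - 5) = 0.156250
L_1(2.5) = (2.5 - 1)/(3 - 1) × (2.5 - 5)/(3 - 5) = 0.937500
L_2(2.5) = (2.5 - 1)/(5 - 1) × (2.5 - 3)/(5 - 3) = -0.093750

P(2.5) = 14×L_0(2.5) + 1×L_1(2.5) + (-7)×L_2(2.5)
P(2.5) = 3.781250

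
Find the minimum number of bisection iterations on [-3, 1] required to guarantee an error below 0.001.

We need (b-a)/2^n ≤ 0.001
(1 - (-3))/2^n ≤ 0.001
4/2^n ≤ 0.001
2^n ≥ 4000
n ≥ log₂(4000) = 11.97
n ≥ 12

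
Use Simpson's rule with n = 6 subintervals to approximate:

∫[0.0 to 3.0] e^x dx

f(x) = e^x
a = 0.0, b = 3.0, n = 6
h = (b - a)/n = 0.500000

Simpson's rule: (h/3)[f(x₀) + 4f(x₁) + 2f(x₂) + ... + f(xₙ)]

x_0 = 0.0000, f(x_0) = 1.000000, coefficient = 1
x_1 = 0.5000, f(x_1) = 1.648721, coefficient = 4
x_2 = 1.0000, f(x_2) = 2.718282, coefficient = 2
x_3 = 1.5000, f(x_3) = 4.481689, coefficient = 4
x_4 = 2.0000, f(x_4) = 7.389056, coefficient = 2
x_5 = 2.5000, f(x_5) = 12.182494, coefficient = 4
x_6 = 3.0000, f(x_6) = 20.085537, coefficient = 1

I ≈ (0.500000/3) × 114.551830 = 19.091972
Exact value: 19.085537
Error: 0.006435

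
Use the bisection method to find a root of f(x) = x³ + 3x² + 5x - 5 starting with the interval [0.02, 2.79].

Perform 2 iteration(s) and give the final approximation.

f(x) = x³ + 3x² + 5x - 5
Initial interval: [0.02, 2.79]

Iteration 1:
  c_1 = (0.020000 + 2.790000)/2 = 1.405000
  f(c_1) = f(1.405000) = 10.720580
  f(a) × f(c) < 0, new interval: [0.020000, 1.405000]
Iteration 2:
  c_2 = (0.020000 + 1.405000)/2 = 0.712500
  f(c_2) = f(0.712500) = 0.447174
  f(a) × f(c) < 0, new interval: [0.020000, 0.712500]

After 2 iteration(s), the approximation is c_2 = 0.712500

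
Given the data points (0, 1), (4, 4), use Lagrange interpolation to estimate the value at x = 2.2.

Lagrange interpolation formula:
P(x) = Σ yᵢ × Lᵢ(x)
where Lᵢ(x) = Π_{j≠i} (x - xⱼ)/(xᵢ - xⱼ)

L_0(2.2) = (2.2 - 4)/(0 - 4) = 0.450000
L_1(2.2) = (2.2 - 0)/(4 - 0) = 0.550000

P(2.2) = 1×L_0(2.2) + 4×L_1(2.2)
P(2.2) = 2.650000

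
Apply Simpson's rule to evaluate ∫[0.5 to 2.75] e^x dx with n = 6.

f(x) = e^x
a = 0.5, b = 2.75, n = 6
h = (b - a)/n = 0.375000

Simpson's rule: (h/3)[f(x₀) + 4f(x₁) + 2f(x₂) + ... + f(xₙ)]

x_0 = 0.5000, f(x_0) = 1.648721, coefficient = 1
x_1 = 0.8750, f(x_1) = 2.398875, coefficient = 4
x_2 = 1.2500, f(x_2) = 3.490343, coefficient = 2
x_3 = 1.6250, f(x_3) = 5.078419, coefficient = 4
x_4 = 2.0000, f(x_4) = 7.389056, coefficient = 2
x_5 = 2.3750, f(x_5) = 10.751013, coefficient = 4
x_6 = 2.7500, f(x_6) = 15.642632, coefficient = 1

I ≈ (0.375000/3) × 111.963381 = 13.995423
Exact value: 13.993911
Error: 0.001512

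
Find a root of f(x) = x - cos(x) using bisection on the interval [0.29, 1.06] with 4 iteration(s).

f(x) = x - cos(x)
Initial interval: [0.29, 1.06]

Iteration 1:
  c_1 = (0.290000 + 1.060000)/2 = 0.675000
  f(c_1) = f(0.675000) = -0.105707
  f(a) × f(c) ≥ 0, new interval: [0.675000, 1.060000]
Iteration 2:
  c_2 = (0.675000 + 1.060000)/2 = 0.867500
  f(c_2) = f(0.867500) = 0.220765
  f(a) × f(c) < 0, new interval: [0.675000, 0.867500]
Iteration 3:
  c_3 = (0.675000 + 0.867500)/2 = 0.771250
  f(c_3) = f(0.771250) = 0.054210
  f(a) × f(c) < 0, new interval: [0.675000, 0.771250]
Iteration 4:
  c_4 = (0.675000 + 0.771250)/2 = 0.723125
  f(c_4) = f(0.723125) = -0.026616
  f(a) × f(c) ≥ 0, new interval: [0.723125, 0.771250]

After 4 iteration(s), the approximation is c_4 = 0.723125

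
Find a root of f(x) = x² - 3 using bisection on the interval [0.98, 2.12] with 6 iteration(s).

f(x) = x² - 3
Initial interval: [0.98, 2.12]

Iteration 1:
  c_1 = (0.980000 + 2.120000)/2 = 1.550000
  f(c_1) = f(1.550000) = -0.597500
  f(a) × f(c) ≥ 0, new interval: [1.550000, 2.120000]
Iteration 2:
  c_2 = (1.550000 + 2.120000)/2 = 1.835000
  f(c_2) = f(1.835000) = 0.367225
  f(a) × f(c) < 0, new interval: [1.550000, 1.835000]
Iteration 3:
  c_3 = (1.550000 + 1.835000)/2 = 1.692500
  f(c_3) = f(1.692500) = -0.135444
  f(a) × f(c) ≥ 0, new interval: [1.692500, 1.835000]
Iteration 4:
  c_4 = (1.692500 + 1.835000)/2 = 1.763750
  f(c_4) = f(1.763750) = 0.110814
  f(a) × f(c) < 0, new interval: [1.692500, 1.763750]
Iteration 5:
  c_5 = (1.692500 + 1.763750)/2 = 1.728125
  f(c_5) = f(1.728125) = -0.013584
  f(a) × f(c) ≥ 0, new interval: [1.728125, 1.763750]
Iteration 6:
  c_6 = (1.728125 + 1.763750)/2 = 1.745937
  f(c_6) = f(1.745937) = 0.048298
  f(a) × f(c) < 0, new interval: [1.728125, 1.745937]

After 6 iteration(s), the approximation is c_6 = 1.745937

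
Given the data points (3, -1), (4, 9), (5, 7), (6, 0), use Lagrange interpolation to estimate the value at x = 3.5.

Lagrange interpolation formula:
P(x) = Σ yᵢ × Lᵢ(x)
where Lᵢ(x) = Π_{j≠i} (x - xⱼ)/(xᵢ - xⱼ)

L_0(3.5) = (3.5 - 4)/(3 - 4) × (3.5 - 5)/(3 - 5) × (3.5 - 6)/(3 - 6) = 0.312500
L_1(3.5) = (3.5 - 3)/(4 - 3) × (3.5 - 5)/(4 - 5) × (3.5 - 6)/(4 - 6) = 0.937500
L_2(3.5) = (3.5 - 3)/(5 - 3) × (3.5 - 4)/(5 - 4) × (3.5 - 6)/(5 - 6) = -0.312500
L_3(3.5) = (3.5 - 3)/(6 - 3) × (3.5 - 4)/(6 - 4) × (3.5 - 5)/(6 - 5) = 0.062500

P(3.5) = (-1)×L_0(3.5) + 9×L_1(3.5) + 7×L_2(3.5) + 0×L_3(3.5)
P(3.5) = 5.937500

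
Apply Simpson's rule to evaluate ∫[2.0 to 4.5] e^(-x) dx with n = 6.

f(x) = e^(-x)
a = 2.0, b = 4.5, n = 6
h = (b - a)/n = 0.416667

Simpson's rule: (h/3)[f(x₀) + 4f(x₁) + 2f(x₂) + ... + f(xₙ)]

x_0 = 2.0000, f(x_0) = 0.135335, coefficient = 1
x_1 = 2.4167, f(x_1) = 0.089219, coefficient = 4
x_2 = 2.8333, f(x_2) = 0.058816, coefficient = 2
x_3 = 3.2500, f(x_3) = 0.038774, coefficient = 4
x_4 = 3.6667, f(x_4) = 0.025562, coefficient = 2
x_5 = 4.0833, f(x_5) = 0.016851, coefficient = 4
x_6 = 4.5000, f(x_6) = 0.011109, coefficient = 1

I ≈ (0.416667/3) × 0.894576 = 0.124247
Exact value: 0.124226
Error: 0.000020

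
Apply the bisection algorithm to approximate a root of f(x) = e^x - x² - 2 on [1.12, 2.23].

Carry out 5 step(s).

f(x) = e^x - x² - 2
Initial interval: [1.12, 2.23]

Iteration 1:
  c_1 = (1.120000 + 2.230000)/2 = 1.675000
  f(c_1) = f(1.675000) = 0.533170
  f(a) × f(c) < 0, new interval: [1.120000, 1.675000]
Iteration 2:
  c_2 = (1.120000 + 1.675000)/2 = 1.397500
  f(c_2) = f(1.397500) = 0.092068
  f(a) × f(c) < 0, new interval: [1.120000, 1.397500]
Iteration 3:
  c_3 = (1.120000 + 1.397500)/2 = 1.258750
  f(c_3) = f(1.258750) = -0.063434
  f(a) × f(c) ≥ 0, new interval: [1.258750, 1.397500]
Iteration 4:
  c_4 = (1.258750 + 1.397500)/2 = 1.328125
  f(c_4) = f(1.328125) = 0.010045
  f(a) × f(c) < 0, new interval: [1.258750, 1.328125]
Iteration 5:
  c_5 = (1.258750 + 1.328125)/2 = 1.293438
  f(c_5) = f(1.293438) = -0.027685
  f(a) × f(c) ≥ 0, new interval: [1.293438, 1.328125]

After 5 iteration(s), the approximation is c_5 = 1.293438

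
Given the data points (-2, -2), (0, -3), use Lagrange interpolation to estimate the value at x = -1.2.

Lagrange interpolation formula:
P(x) = Σ yᵢ × Lᵢ(x)
where Lᵢ(x) = Π_{j≠i} (x - xⱼ)/(xᵢ - xⱼ)

L_0(-1.2) = (-1.2 - 0)/(-2 - 0) = 0.600000
L_1(-1.2) = (-1.2 - (-2))/(0 - (-2)) = 0.400000

P(-1.2) = (-2)×L_0(-1.2) + (-3)×L_1(-1.2)
P(-1.2) = -2.400000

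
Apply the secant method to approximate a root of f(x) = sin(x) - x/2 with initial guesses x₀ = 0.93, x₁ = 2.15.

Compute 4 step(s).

f(x) = sin(x) - x/2
x₀ = 0.93, x₁ = 2.15

Secant formula: x_{n+1} = x_n - f(x_n)(x_n - x_{n-1})/(f(x_n) - f(x_{n-1}))

Iteration 1:
  f(0.930000) = 0.336620
  f(2.150000) = -0.238101
  x_2 = 2.150000 - (-0.238101)×(2.150000 - 0.930000)/(-0.238101 - 0.336620)
       = 1.644566
Iteration 2:
  f(2.150000) = -0.238101
  f(1.644566) = 0.174997
  x_3 = 1.644566 - 0.174997×(1.644566 - 2.150000)/(0.174997 - (-0.238101))
       = 1.858679
Iteration 3:
  f(1.644566) = 0.174997
  f(1.858679) = 0.029508
  x_4 = 1.858679 - 0.029508×(1.858679 - 1.644566)/(0.029508 - 0.174997)
       = 1.902105
Iteration 4:
  f(1.858679) = 0.029508
  f(1.902105) = -0.005435
  x_5 = 1.902105 - (-0.005435)×(1.902105 - 1.858679)/(-0.005435 - 0.029508)
       = 1.895350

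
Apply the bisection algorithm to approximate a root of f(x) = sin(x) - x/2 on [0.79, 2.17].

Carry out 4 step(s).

f(x) = sin(x) - x/2
Initial interval: [0.79, 2.17]

Iteration 1:
  c_1 = (0.790000 + 2.170000)/2 = 1.480000
  f(c_1) = f(1.480000) = 0.255881
  f(a) × f(c) ≥ 0, new interval: [1.480000, 2.170000]
Iteration 2:
  c_2 = (1.480000 + 2.170000)/2 = 1.825000
  f(c_2) = f(1.825000) = 0.055364
  f(a) × f(c) ≥ 0, new interval: [1.825000, 2.170000]
Iteration 3:
  c_3 = (1.825000 + 2.170000)/2 = 1.997500
  f(c_3) = f(1.997500) = -0.088415
  f(a) × f(c) < 0, new interval: [1.825000, 1.997500]
Iteration 4:
  c_4 = (1.825000 + 1.997500)/2 = 1.911250
  f(c_4) = f(1.911250) = -0.013022
  f(a) × f(c) < 0, new interval: [1.825000, 1.911250]

After 4 iteration(s), the approximation is c_4 = 1.911250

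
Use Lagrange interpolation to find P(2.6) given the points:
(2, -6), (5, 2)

Lagrange interpolation formula:
P(x) = Σ yᵢ × Lᵢ(x)
where Lᵢ(x) = Π_{j≠i} (x - xⱼ)/(xᵢ - xⱼ)

L_0(2.6) = (2.6 - 5)/(2 - 5) = 0.800000
L_1(2.6) = (2.6 - 2)/(5 - 2) = 0.200000

P(2.6) = (-6)×L_0(2.6) + 2×L_1(2.6)
P(2.6) = -4.400000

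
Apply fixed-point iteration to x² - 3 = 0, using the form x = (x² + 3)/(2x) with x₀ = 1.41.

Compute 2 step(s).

Equation: x² - 3 = 0
Fixed-point form: x = (x² + 3)/(2x)
x₀ = 1.41

x_1 = g(1.410000) = 1.768830
x_2 = g(1.768830) = 1.732433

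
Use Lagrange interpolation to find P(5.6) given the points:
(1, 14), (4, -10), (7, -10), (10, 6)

Lagrange interpolation formula:
P(x) = Σ yᵢ × Lᵢ(x)
where Lᵢ(x) = Π_{j≠i} (x - xⱼ)/(xᵢ - xⱼ)

L_0(5.6) = (5.6 - 4)/(1 - 4) × (5.6 - 7)/(1 - 7) × (5.6 - 10)/(1 - 10) = -0.060840
L_1(5.6) = (5.6 - 1)/(4 - 1) × (5.6 - 7)/(4 - 7) × (5.6 - 10)/(4 - 10) = 0.524741
L_2(5.6) = (5.6 - 1)/(7 - 1) × (5.6 - 4)/(7 - 4) × (5.6 - 10)/(7 - 10) = 0.599704
L_3(5.6) = (5.6 - 1)/(10 - 1) × (5.6 - 4)/(10 - 4) × (5.6 - 7)/(10 - 7) = -0.063605

P(5.6) = 14×L_0(5.6) + (-10)×L_1(5.6) + (-10)×L_2(5.6) + 6×L_3(5.6)
P(5.6) = -12.477827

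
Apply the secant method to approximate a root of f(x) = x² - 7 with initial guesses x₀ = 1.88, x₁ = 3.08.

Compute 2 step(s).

f(x) = x² - 7
x₀ = 1.88, x₁ = 3.08

Secant formula: x_{n+1} = x_n - f(x_n)(x_n - x_{n-1})/(f(x_n) - f(x_{n-1}))

Iteration 1:
  f(1.880000) = -3.465600
  f(3.080000) = 2.486400
  x_2 = 3.080000 - 2.486400×(3.080000 - 1.880000)/(2.486400 - (-3.465600))
       = 2.578710
Iteration 2:
  f(3.080000) = 2.486400
  f(2.578710) = -0.350256
  x_3 = 2.578710 - (-0.350256)×(2.578710 - 3.080000)/(-0.350256 - 2.486400)
       = 2.640607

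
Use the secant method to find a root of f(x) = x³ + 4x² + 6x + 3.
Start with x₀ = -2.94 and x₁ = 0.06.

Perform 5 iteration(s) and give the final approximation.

f(x) = x³ + 4x² + 6x + 3
x₀ = -2.94, x₁ = 0.06

Secant formula: x_{n+1} = x_n - f(x_n)(x_n - x_{n-1})/(f(x_n) - f(x_{n-1}))

Iteration 1:
  f(-2.940000) = -5.477784
  f(0.060000) = 3.374616
  x_2 = 0.060000 - 3.374616×(0.060000 - (-2.940000))/(3.374616 - (-5.477784))
       = -1.083627
Iteration 2:
  f(0.060000) = 3.374616
  f(-1.083627) = -0.077219
  x_3 = -1.083627 - (-0.077219)×(-1.083627 - 0.060000)/(-0.077219 - 3.374616)
       = -1.058044
Iteration 3:
  f(-1.083627) = -0.077219
  f(-1.058044) = -0.054871
  x_4 = -1.058044 - (-0.054871)×(-1.058044 - (-1.083627))/(-0.054871 - (-0.077219))
       = -0.995230
Iteration 4:
  f(-1.058044) = -0.054871
  f(-0.995230) = 0.004792
  x_5 = -0.995230 - 0.004792×(-0.995230 - (-1.058044))/(0.004792 - (-0.054871))
       = -1.000276
Iteration 5:
  f(-0.995230) = 0.004792
  f(-1.000276) = -0.000276
  x_6 = -1.000276 - (-0.000276)×(-1.000276 - (-0.995230))/(-0.000276 - 0.004792)
       = -1.000001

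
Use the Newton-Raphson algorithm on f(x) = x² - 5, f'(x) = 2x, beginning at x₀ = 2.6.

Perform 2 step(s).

f(x) = x² - 5
f'(x) = 2x
x₀ = 2.6

Newton-Raphson formula: x_{n+1} = x_n - f(x_n)/f'(x_n)

Iteration 1:
  f(2.600000) = 1.760000
  f'(2.600000) = 5.200000
  x_1 = 2.600000 - 1.760000/5.200000 = 2.261538
Iteration 2:
  f(2.261538) = 0.114556
  f'(2.261538) = 4.523077
  x_2 = 2.261538 - 0.114556/4.523077 = 2.236211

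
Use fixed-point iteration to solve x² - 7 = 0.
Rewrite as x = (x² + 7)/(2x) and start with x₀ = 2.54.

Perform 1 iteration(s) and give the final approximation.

Equation: x² - 7 = 0
Fixed-point form: x = (x² + 7)/(2x)
x₀ = 2.54

x_1 = g(2.540000) = 2.647953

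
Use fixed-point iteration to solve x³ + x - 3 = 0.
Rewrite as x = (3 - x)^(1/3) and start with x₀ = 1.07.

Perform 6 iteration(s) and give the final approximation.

Equation: x³ + x - 3 = 0
Fixed-point form: x = (3 - x)^(1/3)
x₀ = 1.07

x_1 = g(1.070000) = 1.245047
x_2 = g(1.245047) = 1.206207
x_3 = g(1.206207) = 1.215041
x_4 = g(1.215041) = 1.213043
x_5 = g(1.213043) = 1.213495
x_6 = g(1.213495) = 1.213393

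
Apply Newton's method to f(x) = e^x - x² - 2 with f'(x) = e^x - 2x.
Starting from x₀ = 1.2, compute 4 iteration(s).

f(x) = e^x - x² - 2
f'(x) = e^x - 2x
x₀ = 1.2

Newton-Raphson formula: x_{n+1} = x_n - f(x_n)/f'(x_n)

Iteration 1:
  f(1.200000) = -0.119883
  f'(1.200000) = 0.920117
  x_1 = 1.200000 - (-0.119883)/0.920117 = 1.330291
Iteration 2:
  f(1.330291) = 0.012470
  f'(1.330291) = 1.121562
  x_2 = 1.330291 - 0.012470/1.121562 = 1.319173
Iteration 3:
  f(1.319173) = 0.000109
  f'(1.319173) = 1.101981
  x_3 = 1.319173 - 0.000109/1.101981 = 1.319074
Iteration 4:
  f(1.319074) = 0.000000
  f'(1.319074) = 1.101808
  x_4 = 1.319074 - 0.000000/1.101808 = 1.319074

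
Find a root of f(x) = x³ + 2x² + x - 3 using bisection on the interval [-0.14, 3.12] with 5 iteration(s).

f(x) = x³ + 2x² + x - 3
Initial interval: [-0.14, 3.12]

Iteration 1:
  c_1 = (-0.140000 + 3.120000)/2 = 1.490000
  f(c_1) = f(1.490000) = 6.238149
  f(a) × f(c) < 0, new interval: [-0.140000, 1.490000]
Iteration 2:
  c_2 = (-0.140000 + 1.490000)/2 = 0.675000
  f(c_2) = f(0.675000) = -1.106203
  f(a) × f(c) ≥ 0, new interval: [0.675000, 1.490000]
Iteration 3:
  c_3 = (0.675000 + 1.490000)/2 = 1.082500
  f(c_3) = f(1.082500) = 1.694593
  f(a) × f(c) < 0, new interval: [0.675000, 1.082500]
Iteration 4:
  c_4 = (0.675000 + 1.082500)/2 = 0.878750
  f(c_4) = f(0.878750) = 0.101725
  f(a) × f(c) < 0, new interval: [0.675000, 0.878750]
Iteration 5:
  c_5 = (0.675000 + 0.878750)/2 = 0.776875
  f(c_5) = f(0.776875) = -0.547184
  f(a) × f(c) ≥ 0, new interval: [0.776875, 0.878750]

After 5 iteration(s), the approximation is c_5 = 0.776875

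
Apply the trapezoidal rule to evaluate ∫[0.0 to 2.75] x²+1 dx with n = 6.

f(x) = x²+1
a = 0.0, b = 2.75, n = 6
h = (b - a)/n = 0.458333

Trapezoidal rule: (h/2)[f(x₀) + 2f(x₁) + 2f(x₂) + ... + f(xₙ)]

x_0 = 0.0000, f(x_0) = 1.000000, coefficient = 1
x_1 = 0.4583, f(x_1) = 1.210069, coefficient = 2
x_2 = 0.9167, f(x_2) = 1.840278, coefficient = 2
x_3 = 1.3750, f(x_3) = 2.890625, coefficient = 2
x_4 = 1.8333, f(x_4) = 4.361111, coefficient = 2
x_5 = 2.2917, f(x_5) = 6.251736, coefficient = 2
x_6 = 2.7500, f(x_6) = 8.562500, coefficient = 1

I ≈ (0.458333/2) × 42.670139 = 9.778573
Exact value: 9.682292
Error: 0.096282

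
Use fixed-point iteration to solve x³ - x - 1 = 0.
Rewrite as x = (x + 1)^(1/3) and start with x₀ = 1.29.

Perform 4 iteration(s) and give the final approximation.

Equation: x³ - x - 1 = 0
Fixed-point form: x = (x + 1)^(1/3)
x₀ = 1.29

x_1 = g(1.290000) = 1.318090
x_2 = g(1.318090) = 1.323458
x_3 = g(1.323458) = 1.324479
x_4 = g(1.324479) = 1.324672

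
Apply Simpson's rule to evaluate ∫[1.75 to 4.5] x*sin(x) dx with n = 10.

f(x) = x*sin(x)
a = 1.75, b = 4.5, n = 10
h = (b - a)/n = 0.275000

Simpson's rule: (h/3)[f(x₀) + 4f(x₁) + 2f(x₂) + ... + f(xₙ)]

x_0 = 1.7500, f(x_0) = 1.721975, coefficient = 1
x_1 = 2.0250, f(x_1) = 1.819687, coefficient = 4
x_2 = 2.3000, f(x_2) = 1.715122, coefficient = 2
x_3 = 2.5750, f(x_3) = 1.382158, coefficient = 4
x_4 = 2.8500, f(x_4) = 0.819312, coefficient = 2
x_5 = 3.1250, f(x_5) = 0.051850, coefficient = 4
x_6 = 3.4000, f(x_6) = -0.868840, coefficient = 2
x_7 = 3.6750, f(x_7) = -1.868628, coefficient = 4
x_8 = 3.9500, f(x_8) = -2.856593, coefficient = 2
x_9 = 4.2250, f(x_9) = -3.733035, coefficient = 4
x_10 = 4.5000, f(x_10) = -4.398886, coefficient = 1

I ≈ (0.275000/3) × -14.450786 = -1.324655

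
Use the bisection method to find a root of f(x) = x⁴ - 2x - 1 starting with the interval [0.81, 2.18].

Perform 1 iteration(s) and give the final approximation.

f(x) = x⁴ - 2x - 1
Initial interval: [0.81, 2.18]

Iteration 1:
  c_1 = (0.810000 + 2.180000)/2 = 1.495000
  f(c_1) = f(1.495000) = 1.005337
  f(a) × f(c) < 0, new interval: [0.810000, 1.495000]

After 1 iteration(s), the approximation is c_1 = 1.495000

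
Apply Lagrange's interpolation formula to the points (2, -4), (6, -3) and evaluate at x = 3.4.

Lagrange interpolation formula:
P(x) = Σ yᵢ × Lᵢ(x)
where Lᵢ(x) = Π_{j≠i} (x - xⱼ)/(xᵢ - xⱼ)

L_0(3.4) = (3.4 - 6)/(2 - 6) = 0.650000
L_1(3.4) = (3.4 - 2)/(6 - 2) = 0.350000

P(3.4) = (-4)×L_0(3.4) + (-3)×L_1(3.4)
P(3.4) = -3.650000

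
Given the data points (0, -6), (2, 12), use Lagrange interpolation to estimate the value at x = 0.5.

Lagrange interpolation formula:
P(x) = Σ yᵢ × Lᵢ(x)
where Lᵢ(x) = Π_{j≠i} (x - xⱼ)/(xᵢ - xⱼ)

L_0(0.5) = (0.5 - 2)/(0 - 2) = 0.750000
L_1(0.5) = (0.5 - 0)/(2 - 0) = 0.250000

P(0.5) = (-6)×L_0(0.5) + 12×L_1(0.5)
P(0.5) = -1.500000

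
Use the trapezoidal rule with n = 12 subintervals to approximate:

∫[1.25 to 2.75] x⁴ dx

f(x) = x⁴
a = 1.25, b = 2.75, n = 12
h = (b - a)/n = 0.125000

Trapezoidal rule: (h/2)[f(x₀) + 2f(x₁) + 2f(x₂) + ... + f(xₙ)]

x_0 = 1.2500, f(x_0) = 2.441406, coefficient = 1
x_1 = 1.3750, f(x_1) = 3.574463, coefficient = 2
x_2 = 1.5000, f(x_2) = 5.062500, coefficient = 2
x_3 = 1.6250, f(x_3) = 6.972900, coefficient = 2
x_4 = 1.7500, f(x_4) = 9.378906, coefficient = 2
x_5 = 1.8750, f(x_5) = 12.359619, coefficient = 2
x_6 = 2.0000, f(x_6) = 16.000000, coefficient = 2
x_7 = 2.1250, f(x_7) = 20.390869, coefficient = 2
x_8 = 2.2500, f(x_8) = 25.628906, coefficient = 2
x_9 = 2.3750, f(x_9) = 31.816650, coefficient = 2
x_10 = 2.5000, f(x_10) = 39.062500, coefficient = 2
x_11 = 2.6250, f(x_11) = 47.480713, coefficient = 2
x_12 = 2.7500, f(x_12) = 57.191406, coefficient = 1

I ≈ (0.125000/2) × 495.088867 = 30.943054
Exact value: 30.844922
Error: 0.098132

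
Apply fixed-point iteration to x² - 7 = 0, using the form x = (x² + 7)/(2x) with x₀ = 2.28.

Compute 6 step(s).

Equation: x² - 7 = 0
Fixed-point form: x = (x² + 7)/(2x)
x₀ = 2.28

x_1 = g(2.280000) = 2.675088
x_2 = g(2.675088) = 2.645912
x_3 = g(2.645912) = 2.645751
x_4 = g(2.645751) = 2.645751
x_5 = g(2.645751) = 2.645751
x_6 = g(2.645751) = 2.645751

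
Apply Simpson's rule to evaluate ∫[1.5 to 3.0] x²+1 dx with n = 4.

f(x) = x²+1
a = 1.5, b = 3.0, n = 4
h = (b - a)/n = 0.375000

Simpson's rule: (h/3)[f(x₀) + 4f(x₁) + 2f(x₂) + ... + f(xₙ)]

x_0 = 1.5000, f(x_0) = 3.250000, coefficient = 1
x_1 = 1.8750, f(x_1) = 4.515625, coefficient = 4
x_2 = 2.2500, f(x_2) = 6.062500, coefficient = 2
x_3 = 2.6250, f(x_3) = 7.890625, coefficient = 4
x_4 = 3.0000, f(x_4) = 10.000000, coefficient = 1

I ≈ (0.375000/3) × 75.000000 = 9.375000
Exact value: 9.375000
Error: 0.000000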